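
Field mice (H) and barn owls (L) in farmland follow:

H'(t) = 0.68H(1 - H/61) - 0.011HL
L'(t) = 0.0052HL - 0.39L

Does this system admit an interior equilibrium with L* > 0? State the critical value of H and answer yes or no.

Threshold H = 75; K < 75, so no, the predator goes extinct.

The predator equation gives dL/dt > 0 only when H > 0.39/0.0052 = 75.
Without the predator, H → K = 61. Since 61 < 75, the predator cannot invade.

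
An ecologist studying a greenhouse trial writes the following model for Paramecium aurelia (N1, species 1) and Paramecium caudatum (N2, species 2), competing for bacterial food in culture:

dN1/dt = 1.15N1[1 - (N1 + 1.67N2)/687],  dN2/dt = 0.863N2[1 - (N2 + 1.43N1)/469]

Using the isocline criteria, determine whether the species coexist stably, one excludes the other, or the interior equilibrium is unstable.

Compare the nullcline intercepts: K1/α12 = 687/1.67 = 411 < K2 = 469; K2/α21 = 469/1.43 = 328 < K1 = 687.
Since both are reversed, neither can invade when rare; the interior point is a saddle.

unstable coexistence (outcome depends on initial conditions)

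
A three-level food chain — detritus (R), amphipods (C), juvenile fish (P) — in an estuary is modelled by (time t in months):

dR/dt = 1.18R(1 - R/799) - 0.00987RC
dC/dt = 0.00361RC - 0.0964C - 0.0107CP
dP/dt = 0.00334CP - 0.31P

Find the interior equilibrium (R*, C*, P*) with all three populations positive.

From dP/dt = 0: 0.00334C* = 0.31, so C* = 92.8.
From dR/dt = 0: 1.18(1 - R*/799) = 0.00987·92.8, giving R* = 799·(1 - 0.776) = 179.
From dC/dt = 0: 0.00361·179 - 0.0964 = 0.0107P*, so P* = 0.549/0.0107 = 51.3.

R* ≈ 179, C* ≈ 92.8, P* ≈ 51.3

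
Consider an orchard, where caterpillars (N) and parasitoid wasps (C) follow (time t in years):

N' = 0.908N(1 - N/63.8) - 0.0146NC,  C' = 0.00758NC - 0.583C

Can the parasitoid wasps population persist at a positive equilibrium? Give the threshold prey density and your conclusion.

Threshold N = 76.9; K < 76.9, so no, the predator goes extinct.

The predator equation gives dC/dt > 0 only when N > 0.583/0.00758 = 76.9.
Without the predator, N → K = 63.8. Since 63.8 < 76.9, the predator cannot invade.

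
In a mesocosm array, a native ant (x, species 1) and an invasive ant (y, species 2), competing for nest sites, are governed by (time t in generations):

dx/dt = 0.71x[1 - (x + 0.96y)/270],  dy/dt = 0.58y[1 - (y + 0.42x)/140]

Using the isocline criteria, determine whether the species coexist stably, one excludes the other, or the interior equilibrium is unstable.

Compare the nullcline intercepts: K1/α12 = 270/0.96 = 281 > K2 = 140; K2/α21 = 140/0.42 = 333 > K1 = 270.
Since both inequalities hold, each species can invade when rare, so the interior equilibrium is stable.

stable coexistence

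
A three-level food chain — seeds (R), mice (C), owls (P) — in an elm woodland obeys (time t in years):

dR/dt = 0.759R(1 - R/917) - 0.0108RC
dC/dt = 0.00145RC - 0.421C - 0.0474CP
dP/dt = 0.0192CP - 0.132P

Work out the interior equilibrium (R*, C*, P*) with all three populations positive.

R* ≈ 827, C* ≈ 6.88, P* ≈ 16.4

From dP/dt = 0: 0.0192C* = 0.132, so C* = 6.88.
From dR/dt = 0: 0.759(1 - R*/917) = 0.0108·6.88, giving R* = 917·(1 - 0.0978) = 827.
From dC/dt = 0: 0.00145·827 - 0.421 = 0.0474P*, so P* = 0.779/0.0474 = 16.4.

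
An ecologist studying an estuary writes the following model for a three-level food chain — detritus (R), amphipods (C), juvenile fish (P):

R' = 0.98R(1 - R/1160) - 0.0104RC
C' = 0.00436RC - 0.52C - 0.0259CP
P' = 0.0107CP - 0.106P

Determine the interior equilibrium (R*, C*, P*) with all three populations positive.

R* ≈ 1040, C* ≈ 9.91, P* ≈ 155

From dP/dt = 0: 0.0107C* = 0.106, so C* = 9.91.
From dR/dt = 0: 0.98(1 - R*/1160) = 0.0104·9.91, giving R* = 1160·(1 - 0.105) = 1040.
From dC/dt = 0: 0.00436·1040 - 0.52 = 0.0259P*, so P* = 4.01/0.0259 = 155.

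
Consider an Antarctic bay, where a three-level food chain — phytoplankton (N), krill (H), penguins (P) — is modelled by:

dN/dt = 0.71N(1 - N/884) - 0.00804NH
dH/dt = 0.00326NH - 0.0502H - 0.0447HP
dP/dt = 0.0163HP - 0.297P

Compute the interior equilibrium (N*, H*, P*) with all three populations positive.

From dP/dt = 0: 0.0163H* = 0.297, so H* = 18.2.
From dN/dt = 0: 0.71(1 - N*/884) = 0.00804·18.2, giving N* = 884·(1 - 0.206) = 702.
From dH/dt = 0: 0.00326·702 - 0.0502 = 0.0447P*, so P* = 2.24/0.0447 = 50.

N* ≈ 702, H* ≈ 18.2, P* ≈ 50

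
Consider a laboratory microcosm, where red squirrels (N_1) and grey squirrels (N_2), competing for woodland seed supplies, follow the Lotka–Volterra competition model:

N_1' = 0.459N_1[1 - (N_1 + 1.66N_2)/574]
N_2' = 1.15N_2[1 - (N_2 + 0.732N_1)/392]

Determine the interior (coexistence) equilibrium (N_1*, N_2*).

Setting both brackets to zero gives the nullclines N_1 + 1.66N_2 = 574 and 0.732N_1 + N_2 = 392.
Substituting N_2 = 392 - 0.732N_1 into the first: N_1(1 - 1.66·0.732) = 574 - 1.66·392.
So N_1* = -76.7/-0.215 = 357, and then N_2* = 392 - 0.732·357 = 131.

N_1* ≈ 357, N_2* ≈ 131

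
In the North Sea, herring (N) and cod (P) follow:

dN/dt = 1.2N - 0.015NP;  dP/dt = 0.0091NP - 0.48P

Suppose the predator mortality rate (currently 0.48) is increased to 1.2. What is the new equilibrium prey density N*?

At the interior fixed point, setting dP/dt = 0 with P > 0 fixes N* = (predator death rate)/(NP coefficient) — independent of the other coefficients.
With the change, N* = 1.2/0.0091 = 132; it rises from 52.7.

N* ≈ 132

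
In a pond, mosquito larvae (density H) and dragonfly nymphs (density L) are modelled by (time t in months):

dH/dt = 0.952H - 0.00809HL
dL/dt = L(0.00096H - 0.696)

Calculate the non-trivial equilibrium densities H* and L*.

H* ≈ 725, L* ≈ 118

Set dL/dt = 0 with L > 0: 0.00096H - 0.696 = 0, so H* = 0.696/0.00096 = 725.
Set dH/dt = 0 with H > 0: 0.952 - 0.00809L = 0, so L* = 0.952/0.00809 = 118.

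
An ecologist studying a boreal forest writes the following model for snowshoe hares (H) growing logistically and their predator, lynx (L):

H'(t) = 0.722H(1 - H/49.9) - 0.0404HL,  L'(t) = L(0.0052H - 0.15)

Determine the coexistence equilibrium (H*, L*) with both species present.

H* ≈ 28.8, L* ≈ 7.54

From dL/dt = 0 with L > 0: 0.0052H* = 0.15, so H* = 28.8.
Substitute into dH/dt = 0: 0.722(1 - 28.8/49.9) = 0.0404L*.
The bracket is 0.422, giving L* = 0.305/0.0404 = 7.54.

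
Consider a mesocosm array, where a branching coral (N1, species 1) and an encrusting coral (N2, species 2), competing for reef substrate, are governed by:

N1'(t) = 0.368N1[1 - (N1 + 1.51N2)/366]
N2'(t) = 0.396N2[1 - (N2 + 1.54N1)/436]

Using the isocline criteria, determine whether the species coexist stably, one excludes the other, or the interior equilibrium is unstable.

unstable coexistence (outcome depends on initial conditions)

Compare the nullcline intercepts: K1/α12 = 366/1.51 = 242 < K2 = 436; K2/α21 = 436/1.54 = 283 < K1 = 366.
Since both are reversed, neither can invade when rare; the interior point is a saddle.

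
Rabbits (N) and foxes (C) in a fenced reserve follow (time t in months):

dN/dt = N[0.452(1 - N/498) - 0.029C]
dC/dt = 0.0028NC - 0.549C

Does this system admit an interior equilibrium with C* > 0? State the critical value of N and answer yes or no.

Threshold N = 196; K > 196, so yes, the predator persists.

The predator equation gives dC/dt > 0 only when N > 0.549/0.0028 = 196.
Without the predator, N → K = 498. Since 498 > 196, the predator can invade and persist.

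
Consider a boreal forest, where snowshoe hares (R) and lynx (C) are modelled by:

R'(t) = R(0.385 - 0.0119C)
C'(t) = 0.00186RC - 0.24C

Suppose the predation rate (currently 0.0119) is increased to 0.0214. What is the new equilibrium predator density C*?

At the interior fixed point, setting dR/dt = 0 with R > 0 fixes C* = (prey growth rate)/(RC coefficient) — independent of the other coefficients.
With the change, C* = 0.385/0.0214 = 18; it falls from 32.4.

C* ≈ 18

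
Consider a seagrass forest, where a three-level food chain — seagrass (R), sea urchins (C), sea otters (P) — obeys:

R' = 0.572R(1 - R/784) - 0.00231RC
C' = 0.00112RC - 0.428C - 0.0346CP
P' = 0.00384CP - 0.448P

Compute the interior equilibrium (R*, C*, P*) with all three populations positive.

R* ≈ 415, C* ≈ 117, P* ≈ 1.05

From dP/dt = 0: 0.00384C* = 0.448, so C* = 117.
From dR/dt = 0: 0.572(1 - R*/784) = 0.00231·117, giving R* = 784·(1 - 0.471) = 415.
From dC/dt = 0: 0.00112·415 - 0.428 = 0.0346P*, so P* = 0.0364/0.0346 = 1.05.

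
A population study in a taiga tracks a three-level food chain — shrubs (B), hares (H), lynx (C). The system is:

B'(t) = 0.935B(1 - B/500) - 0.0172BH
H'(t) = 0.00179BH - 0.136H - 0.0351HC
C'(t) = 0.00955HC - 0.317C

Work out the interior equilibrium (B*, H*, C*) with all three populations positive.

B* ≈ 195, H* ≈ 33.2, C* ≈ 6.05

From dC/dt = 0: 0.00955H* = 0.317, so H* = 33.2.
From dB/dt = 0: 0.935(1 - B*/500) = 0.0172·33.2, giving B* = 500·(1 - 0.611) = 195.
From dH/dt = 0: 0.00179·195 - 0.136 = 0.0351C*, so C* = 0.212/0.0351 = 6.05.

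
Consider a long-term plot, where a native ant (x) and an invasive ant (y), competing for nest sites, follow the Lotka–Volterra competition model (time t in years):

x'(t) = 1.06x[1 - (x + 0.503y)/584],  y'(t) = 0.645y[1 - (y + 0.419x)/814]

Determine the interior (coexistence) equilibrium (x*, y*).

x* ≈ 221, y* ≈ 721

Setting both brackets to zero gives the nullclines x + 0.503y = 584 and 0.419x + y = 814.
Substituting y = 814 - 0.419x into the first: x(1 - 0.503·0.419) = 584 - 0.503·814.
So x* = 175/0.789 = 221, and then y* = 814 - 0.419·221 = 721.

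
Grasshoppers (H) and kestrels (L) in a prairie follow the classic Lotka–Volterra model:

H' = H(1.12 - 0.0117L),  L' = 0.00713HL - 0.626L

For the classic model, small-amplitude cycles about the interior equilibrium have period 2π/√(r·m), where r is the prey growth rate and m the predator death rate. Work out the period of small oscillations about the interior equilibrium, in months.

Here r = 1.12 and m = 0.626, so r·m = 0.701.
ω = √0.701 = 0.837 per month, hence T = 2π/ω ≈ 7.5 months.

T ≈ 7.5 months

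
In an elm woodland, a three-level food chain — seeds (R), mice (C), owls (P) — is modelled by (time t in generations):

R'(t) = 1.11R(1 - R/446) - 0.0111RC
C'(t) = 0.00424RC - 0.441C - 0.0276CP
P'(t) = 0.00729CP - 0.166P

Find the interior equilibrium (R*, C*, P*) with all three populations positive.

From dP/dt = 0: 0.00729C* = 0.166, so C* = 22.8.
From dR/dt = 0: 1.11(1 - R*/446) = 0.0111·22.8, giving R* = 446·(1 - 0.228) = 344.
From dC/dt = 0: 0.00424·344 - 0.441 = 0.0276P*, so P* = 1.02/0.0276 = 36.9.

R* ≈ 344, C* ≈ 22.8, P* ≈ 36.9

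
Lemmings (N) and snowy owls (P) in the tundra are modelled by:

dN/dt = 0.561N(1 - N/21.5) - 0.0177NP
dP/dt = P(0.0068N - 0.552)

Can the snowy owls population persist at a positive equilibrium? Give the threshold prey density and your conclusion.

Threshold N = 81.2; K < 81.2, so no, the predator goes extinct.

The predator equation gives dP/dt > 0 only when N > 0.552/0.0068 = 81.2.
Without the predator, N → K = 21.5. Since 21.5 < 81.2, the predator cannot invade.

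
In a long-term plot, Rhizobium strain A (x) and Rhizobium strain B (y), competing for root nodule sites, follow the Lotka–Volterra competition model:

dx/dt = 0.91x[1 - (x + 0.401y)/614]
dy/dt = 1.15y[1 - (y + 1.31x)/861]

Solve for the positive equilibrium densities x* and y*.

x* ≈ 566, y* ≈ 119

Setting both brackets to zero gives the nullclines x + 0.401y = 614 and 1.31x + y = 861.
Substituting y = 861 - 1.31x into the first: x(1 - 0.401·1.31) = 614 - 0.401·861.
So x* = 269/0.475 = 566, and then y* = 861 - 1.31·566 = 119.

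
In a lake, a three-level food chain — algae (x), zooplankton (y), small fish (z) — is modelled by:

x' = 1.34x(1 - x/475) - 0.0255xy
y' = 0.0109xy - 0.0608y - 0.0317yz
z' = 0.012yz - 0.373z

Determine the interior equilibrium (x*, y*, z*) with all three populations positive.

x* ≈ 194, y* ≈ 31.1, z* ≈ 64.8

From dz/dt = 0: 0.012y* = 0.373, so y* = 31.1.
From dx/dt = 0: 1.34(1 - x*/475) = 0.0255·31.1, giving x* = 475·(1 - 0.592) = 194.
From dy/dt = 0: 0.0109·194 - 0.0608 = 0.0317z*, so z* = 2.05/0.0317 = 64.8.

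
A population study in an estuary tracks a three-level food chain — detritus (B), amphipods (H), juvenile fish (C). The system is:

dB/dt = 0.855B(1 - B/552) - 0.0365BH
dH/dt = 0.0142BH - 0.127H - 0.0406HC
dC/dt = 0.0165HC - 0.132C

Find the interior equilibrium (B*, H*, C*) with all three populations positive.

B* ≈ 363, H* ≈ 8, C* ≈ 124

From dC/dt = 0: 0.0165H* = 0.132, so H* = 8.
From dB/dt = 0: 0.855(1 - B*/552) = 0.0365·8, giving B* = 552·(1 - 0.342) = 363.
From dH/dt = 0: 0.0142·363 - 0.127 = 0.0406C*, so C* = 5.03/0.0406 = 124.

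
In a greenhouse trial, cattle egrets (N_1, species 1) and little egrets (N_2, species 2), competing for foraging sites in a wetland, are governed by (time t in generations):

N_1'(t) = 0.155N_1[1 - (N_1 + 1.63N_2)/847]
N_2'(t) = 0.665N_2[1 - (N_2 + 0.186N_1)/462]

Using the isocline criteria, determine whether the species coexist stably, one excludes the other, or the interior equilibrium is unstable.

stable coexistence

Compare the nullcline intercepts: K1/α12 = 847/1.63 = 520 > K2 = 462; K2/α21 = 462/0.186 = 2480 > K1 = 847.
Since both inequalities hold, each species can invade when rare, so the interior equilibrium is stable.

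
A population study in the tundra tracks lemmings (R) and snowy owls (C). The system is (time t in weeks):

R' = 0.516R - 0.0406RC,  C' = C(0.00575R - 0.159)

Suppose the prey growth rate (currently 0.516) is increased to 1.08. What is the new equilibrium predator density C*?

At the interior fixed point, setting dR/dt = 0 with R > 0 fixes C* = (prey growth rate)/(RC coefficient) — independent of the other coefficients.
With the change, C* = 1.08/0.0406 = 26.6; it rises from 12.7.

C* ≈ 26.6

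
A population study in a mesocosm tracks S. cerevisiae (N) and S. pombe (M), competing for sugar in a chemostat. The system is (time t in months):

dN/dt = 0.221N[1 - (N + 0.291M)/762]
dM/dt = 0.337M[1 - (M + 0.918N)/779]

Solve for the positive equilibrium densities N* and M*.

Setting both brackets to zero gives the nullclines N + 0.291M = 762 and 0.918N + M = 779.
Substituting M = 779 - 0.918N into the first: N(1 - 0.291·0.918) = 762 - 0.291·779.
So N* = 535/0.733 = 730, and then M* = 779 - 0.918·730 = 108.

N* ≈ 730, M* ≈ 108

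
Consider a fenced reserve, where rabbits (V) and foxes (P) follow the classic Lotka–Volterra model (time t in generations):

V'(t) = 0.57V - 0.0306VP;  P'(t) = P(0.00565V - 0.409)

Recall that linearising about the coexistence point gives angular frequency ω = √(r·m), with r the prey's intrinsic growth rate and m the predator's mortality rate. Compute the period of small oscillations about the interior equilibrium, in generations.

T ≈ 13 generations

Here r = 0.57 and m = 0.409, so r·m = 0.233.
ω = √0.233 = 0.483 per generation, hence T = 2π/ω ≈ 13 generations.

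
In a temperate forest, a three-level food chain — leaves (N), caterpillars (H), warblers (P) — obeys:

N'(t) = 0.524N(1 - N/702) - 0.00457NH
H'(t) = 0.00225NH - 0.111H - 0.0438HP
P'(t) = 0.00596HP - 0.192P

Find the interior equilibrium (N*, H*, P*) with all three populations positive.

N* ≈ 505, H* ≈ 32.2, P* ≈ 23.4

From dP/dt = 0: 0.00596H* = 0.192, so H* = 32.2.
From dN/dt = 0: 0.524(1 - N*/702) = 0.00457·32.2, giving N* = 702·(1 - 0.281) = 505.
From dH/dt = 0: 0.00225·505 - 0.111 = 0.0438P*, so P* = 1.02/0.0438 = 23.4.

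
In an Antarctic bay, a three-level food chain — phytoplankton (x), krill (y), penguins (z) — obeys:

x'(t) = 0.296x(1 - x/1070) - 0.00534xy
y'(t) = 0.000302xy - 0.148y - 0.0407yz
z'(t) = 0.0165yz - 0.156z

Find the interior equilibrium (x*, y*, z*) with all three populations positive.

x* ≈ 887, y* ≈ 9.45, z* ≈ 2.95

From dz/dt = 0: 0.0165y* = 0.156, so y* = 9.45.
From dx/dt = 0: 0.296(1 - x*/1070) = 0.00534·9.45, giving x* = 1070·(1 - 0.171) = 887.
From dy/dt = 0: 0.000302·887 - 0.148 = 0.0407z*, so z* = 0.12/0.0407 = 2.95.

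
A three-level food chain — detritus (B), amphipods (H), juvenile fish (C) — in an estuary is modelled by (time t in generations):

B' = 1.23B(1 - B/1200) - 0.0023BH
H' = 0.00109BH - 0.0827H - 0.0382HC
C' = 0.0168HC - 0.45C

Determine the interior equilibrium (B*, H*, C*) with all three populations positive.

From dC/dt = 0: 0.0168H* = 0.45, so H* = 26.8.
From dB/dt = 0: 1.23(1 - B*/1200) = 0.0023·26.8, giving B* = 1200·(1 - 0.0501) = 1140.
From dH/dt = 0: 0.00109·1140 - 0.0827 = 0.0382C*, so C* = 1.16/0.0382 = 30.4.

B* ≈ 1140, H* ≈ 26.8, C* ≈ 30.4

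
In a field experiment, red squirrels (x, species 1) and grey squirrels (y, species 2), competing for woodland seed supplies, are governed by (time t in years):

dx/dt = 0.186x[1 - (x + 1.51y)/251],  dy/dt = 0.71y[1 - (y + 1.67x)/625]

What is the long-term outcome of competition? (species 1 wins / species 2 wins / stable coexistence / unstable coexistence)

species 2 excludes species 1

Compare the nullcline intercepts: K1/α12 = 251/1.51 = 166 < K2 = 625; K2/α21 = 625/1.67 = 374 > K1 = 251.
Since the inequalities point opposite ways, species 2 can invade but species 1 cannot.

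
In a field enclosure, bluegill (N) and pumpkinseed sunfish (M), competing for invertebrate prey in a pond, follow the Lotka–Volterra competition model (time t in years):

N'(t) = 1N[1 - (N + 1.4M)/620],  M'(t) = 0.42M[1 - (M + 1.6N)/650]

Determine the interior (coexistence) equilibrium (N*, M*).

N* ≈ 234, M* ≈ 276

Setting both brackets to zero gives the nullclines N + 1.4M = 620 and 1.6N + M = 650.
Substituting M = 650 - 1.6N into the first: N(1 - 1.4·1.6) = 620 - 1.4·650.
So N* = -290/-1.24 = 234, and then M* = 650 - 1.6·234 = 276.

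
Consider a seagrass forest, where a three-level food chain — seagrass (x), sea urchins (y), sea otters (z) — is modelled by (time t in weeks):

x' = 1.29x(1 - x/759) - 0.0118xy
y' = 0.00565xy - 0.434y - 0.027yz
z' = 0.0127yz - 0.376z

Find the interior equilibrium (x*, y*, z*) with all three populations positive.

From dz/dt = 0: 0.0127y* = 0.376, so y* = 29.6.
From dx/dt = 0: 1.29(1 - x*/759) = 0.0118·29.6, giving x* = 759·(1 - 0.271) = 553.
From dy/dt = 0: 0.00565·553 - 0.434 = 0.027z*, so z* = 2.69/0.027 = 99.7.

x* ≈ 553, y* ≈ 29.6, z* ≈ 99.7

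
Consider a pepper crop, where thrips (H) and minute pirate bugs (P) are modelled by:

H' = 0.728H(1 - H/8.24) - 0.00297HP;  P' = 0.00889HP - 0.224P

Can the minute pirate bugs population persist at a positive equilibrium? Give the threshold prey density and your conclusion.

Threshold H = 25.2; K < 25.2, so no, the predator goes extinct.

The predator equation gives dP/dt > 0 only when H > 0.224/0.00889 = 25.2.
Without the predator, H → K = 8.24. Since 8.24 < 25.2, the predator cannot invade.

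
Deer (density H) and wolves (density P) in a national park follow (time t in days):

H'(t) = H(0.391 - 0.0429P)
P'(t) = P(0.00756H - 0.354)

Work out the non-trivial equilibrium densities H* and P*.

H* ≈ 46.8, P* ≈ 9.11

Set dP/dt = 0 with P > 0: 0.00756H - 0.354 = 0, so H* = 0.354/0.00756 = 46.8.
Set dH/dt = 0 with H > 0: 0.391 - 0.0429P = 0, so P* = 0.391/0.0429 = 9.11.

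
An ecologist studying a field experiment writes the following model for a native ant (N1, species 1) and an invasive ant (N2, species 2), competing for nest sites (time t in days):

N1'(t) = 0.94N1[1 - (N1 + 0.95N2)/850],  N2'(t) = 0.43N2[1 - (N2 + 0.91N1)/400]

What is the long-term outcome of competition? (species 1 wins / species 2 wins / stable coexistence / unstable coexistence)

species 1 excludes species 2

Compare the nullcline intercepts: K1/α12 = 850/0.95 = 895 > K2 = 400; K2/α21 = 400/0.91 = 440 < K1 = 850.
Since the inequalities point opposite ways, species 1 can invade but species 2 cannot.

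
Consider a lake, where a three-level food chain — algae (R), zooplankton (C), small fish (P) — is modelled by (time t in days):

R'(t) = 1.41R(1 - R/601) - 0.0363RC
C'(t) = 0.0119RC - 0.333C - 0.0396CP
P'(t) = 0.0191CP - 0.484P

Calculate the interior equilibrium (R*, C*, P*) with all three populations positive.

From dP/dt = 0: 0.0191C* = 0.484, so C* = 25.3.
From dR/dt = 0: 1.41(1 - R*/601) = 0.0363·25.3, giving R* = 601·(1 - 0.652) = 209.
From dC/dt = 0: 0.0119·209 - 0.333 = 0.0396P*, so P* = 2.15/0.0396 = 54.4.

R* ≈ 209, C* ≈ 25.3, P* ≈ 54.4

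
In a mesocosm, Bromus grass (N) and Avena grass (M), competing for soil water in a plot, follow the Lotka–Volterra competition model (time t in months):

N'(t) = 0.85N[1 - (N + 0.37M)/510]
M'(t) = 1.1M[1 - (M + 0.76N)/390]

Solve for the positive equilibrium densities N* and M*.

Setting both brackets to zero gives the nullclines N + 0.37M = 510 and 0.76N + M = 390.
Substituting M = 390 - 0.76N into the first: N(1 - 0.37·0.76) = 510 - 0.37·390.
So N* = 366/0.719 = 509, and then M* = 390 - 0.76·509 = 3.34.

N* ≈ 509, M* ≈ 3.34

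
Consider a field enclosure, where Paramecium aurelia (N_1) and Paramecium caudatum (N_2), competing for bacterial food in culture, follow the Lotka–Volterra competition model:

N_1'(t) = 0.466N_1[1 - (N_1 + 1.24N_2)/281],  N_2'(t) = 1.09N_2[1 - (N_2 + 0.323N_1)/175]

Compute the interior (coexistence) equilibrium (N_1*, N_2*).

Setting both brackets to zero gives the nullclines N_1 + 1.24N_2 = 281 and 0.323N_1 + N_2 = 175.
Substituting N_2 = 175 - 0.323N_1 into the first: N_1(1 - 1.24·0.323) = 281 - 1.24·175.
So N_1* = 64/0.599 = 107, and then N_2* = 175 - 0.323·107 = 141.

N_1* ≈ 107, N_2* ≈ 141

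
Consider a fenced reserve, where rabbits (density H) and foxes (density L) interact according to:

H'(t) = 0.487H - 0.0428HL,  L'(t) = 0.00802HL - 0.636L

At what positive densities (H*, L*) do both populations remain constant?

Set dL/dt = 0 with L > 0: 0.00802H - 0.636 = 0, so H* = 0.636/0.00802 = 79.3.
Set dH/dt = 0 with H > 0: 0.487 - 0.0428L = 0, so L* = 0.487/0.0428 = 11.4.

H* ≈ 79.3, L* ≈ 11.4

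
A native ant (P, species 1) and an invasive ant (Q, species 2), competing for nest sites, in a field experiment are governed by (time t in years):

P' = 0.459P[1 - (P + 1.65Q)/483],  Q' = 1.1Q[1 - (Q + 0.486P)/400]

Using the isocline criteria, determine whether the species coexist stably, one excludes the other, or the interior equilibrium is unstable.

Compare the nullcline intercepts: K1/α12 = 483/1.65 = 293 < K2 = 400; K2/α21 = 400/0.486 = 823 > K1 = 483.
Since the inequalities point opposite ways, species 2 can invade but species 1 cannot.

species 2 excludes species 1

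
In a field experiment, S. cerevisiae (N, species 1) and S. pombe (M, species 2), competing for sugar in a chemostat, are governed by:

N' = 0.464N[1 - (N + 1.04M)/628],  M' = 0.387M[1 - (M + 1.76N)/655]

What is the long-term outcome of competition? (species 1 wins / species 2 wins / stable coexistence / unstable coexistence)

Compare the nullcline intercepts: K1/α12 = 628/1.04 = 604 < K2 = 655; K2/α21 = 655/1.76 = 372 < K1 = 628.
Since both are reversed, neither can invade when rare; the interior point is a saddle.

unstable coexistence (outcome depends on initial conditions)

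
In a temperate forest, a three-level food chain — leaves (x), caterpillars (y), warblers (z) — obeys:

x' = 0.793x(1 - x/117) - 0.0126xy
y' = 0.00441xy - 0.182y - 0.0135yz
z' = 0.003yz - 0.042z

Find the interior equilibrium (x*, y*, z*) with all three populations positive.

x* ≈ 91, y* ≈ 14, z* ≈ 16.2

From dz/dt = 0: 0.003y* = 0.042, so y* = 14.
From dx/dt = 0: 0.793(1 - x*/117) = 0.0126·14, giving x* = 117·(1 - 0.222) = 91.
From dy/dt = 0: 0.00441·91 - 0.182 = 0.0135z*, so z* = 0.219/0.0135 = 16.2.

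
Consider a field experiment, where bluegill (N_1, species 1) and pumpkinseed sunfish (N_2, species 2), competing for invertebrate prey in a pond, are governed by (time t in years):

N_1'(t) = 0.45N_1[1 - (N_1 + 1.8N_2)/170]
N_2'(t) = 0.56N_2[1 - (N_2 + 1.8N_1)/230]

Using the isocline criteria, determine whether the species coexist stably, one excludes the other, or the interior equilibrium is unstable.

Compare the nullcline intercepts: K1/α12 = 170/1.8 = 94.4 < K2 = 230; K2/α21 = 230/1.8 = 128 < K1 = 170.
Since both are reversed, neither can invade when rare; the interior point is a saddle.

unstable coexistence (outcome depends on initial conditions)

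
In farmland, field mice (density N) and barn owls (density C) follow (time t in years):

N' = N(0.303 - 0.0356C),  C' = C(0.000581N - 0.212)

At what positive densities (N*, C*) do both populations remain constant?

N* ≈ 365, C* ≈ 8.51

Set dC/dt = 0 with C > 0: 0.000581N - 0.212 = 0, so N* = 0.212/0.000581 = 365.
Set dN/dt = 0 with N > 0: 0.303 - 0.0356C = 0, so C* = 0.303/0.0356 = 8.51.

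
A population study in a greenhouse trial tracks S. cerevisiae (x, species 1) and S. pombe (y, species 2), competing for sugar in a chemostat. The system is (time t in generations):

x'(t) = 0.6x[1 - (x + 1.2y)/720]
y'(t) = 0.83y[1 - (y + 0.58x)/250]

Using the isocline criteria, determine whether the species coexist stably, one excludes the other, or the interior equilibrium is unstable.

species 1 excludes species 2

Compare the nullcline intercepts: K1/α12 = 720/1.2 = 600 > K2 = 250; K2/α21 = 250/0.58 = 431 < K1 = 720.
Since the inequalities point opposite ways, species 1 can invade but species 2 cannot.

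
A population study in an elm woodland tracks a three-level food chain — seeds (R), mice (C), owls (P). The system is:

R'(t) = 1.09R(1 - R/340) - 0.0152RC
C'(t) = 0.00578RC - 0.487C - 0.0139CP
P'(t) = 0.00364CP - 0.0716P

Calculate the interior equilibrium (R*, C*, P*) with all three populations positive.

From dP/dt = 0: 0.00364C* = 0.0716, so C* = 19.7.
From dR/dt = 0: 1.09(1 - R*/340) = 0.0152·19.7, giving R* = 340·(1 - 0.274) = 247.
From dC/dt = 0: 0.00578·247 - 0.487 = 0.0139P*, so P* = 0.939/0.0139 = 67.6.

R* ≈ 247, C* ≈ 19.7, P* ≈ 67.6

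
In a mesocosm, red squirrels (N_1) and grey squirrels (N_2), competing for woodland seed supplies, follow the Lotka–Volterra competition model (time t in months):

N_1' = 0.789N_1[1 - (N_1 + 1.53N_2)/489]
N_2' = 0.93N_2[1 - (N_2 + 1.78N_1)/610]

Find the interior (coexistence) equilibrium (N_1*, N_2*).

N_1* ≈ 258, N_2* ≈ 151

Setting both brackets to zero gives the nullclines N_1 + 1.53N_2 = 489 and 1.78N_1 + N_2 = 610.
Substituting N_2 = 610 - 1.78N_1 into the first: N_1(1 - 1.53·1.78) = 489 - 1.53·610.
So N_1* = -444/-1.72 = 258, and then N_2* = 610 - 1.78·258 = 151.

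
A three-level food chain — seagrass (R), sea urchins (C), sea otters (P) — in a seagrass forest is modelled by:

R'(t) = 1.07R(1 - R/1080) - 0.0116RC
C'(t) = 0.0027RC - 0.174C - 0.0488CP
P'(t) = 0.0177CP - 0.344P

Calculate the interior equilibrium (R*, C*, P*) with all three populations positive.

From dP/dt = 0: 0.0177C* = 0.344, so C* = 19.4.
From dR/dt = 0: 1.07(1 - R*/1080) = 0.0116·19.4, giving R* = 1080·(1 - 0.211) = 852.
From dC/dt = 0: 0.0027·852 - 0.174 = 0.0488P*, so P* = 2.13/0.0488 = 43.6.

R* ≈ 852, C* ≈ 19.4, P* ≈ 43.6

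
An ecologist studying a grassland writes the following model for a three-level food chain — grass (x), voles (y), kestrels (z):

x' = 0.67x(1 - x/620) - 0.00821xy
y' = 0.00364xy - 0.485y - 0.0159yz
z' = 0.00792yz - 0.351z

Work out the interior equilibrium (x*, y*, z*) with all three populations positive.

x* ≈ 283, y* ≈ 44.3, z* ≈ 34.4

From dz/dt = 0: 0.00792y* = 0.351, so y* = 44.3.
From dx/dt = 0: 0.67(1 - x*/620) = 0.00821·44.3, giving x* = 620·(1 - 0.543) = 283.
From dy/dt = 0: 0.00364·283 - 0.485 = 0.0159z*, so z* = 0.546/0.0159 = 34.4.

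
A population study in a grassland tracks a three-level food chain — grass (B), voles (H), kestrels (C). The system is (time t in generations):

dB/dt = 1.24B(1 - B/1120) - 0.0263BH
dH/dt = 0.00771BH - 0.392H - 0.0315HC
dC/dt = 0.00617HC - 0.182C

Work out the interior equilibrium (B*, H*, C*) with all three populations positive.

B* ≈ 419, H* ≈ 29.5, C* ≈ 90.2

From dC/dt = 0: 0.00617H* = 0.182, so H* = 29.5.
From dB/dt = 0: 1.24(1 - B*/1120) = 0.0263·29.5, giving B* = 1120·(1 - 0.626) = 419.
From dH/dt = 0: 0.00771·419 - 0.392 = 0.0315C*, so C* = 2.84/0.0315 = 90.2.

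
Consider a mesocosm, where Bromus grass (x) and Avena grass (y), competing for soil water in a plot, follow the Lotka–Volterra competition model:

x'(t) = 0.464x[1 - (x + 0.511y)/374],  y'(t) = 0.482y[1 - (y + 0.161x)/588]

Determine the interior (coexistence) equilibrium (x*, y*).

x* ≈ 80.1, y* ≈ 575

Setting both brackets to zero gives the nullclines x + 0.511y = 374 and 0.161x + y = 588.
Substituting y = 588 - 0.161x into the first: x(1 - 0.511·0.161) = 374 - 0.511·588.
So x* = 73.5/0.918 = 80.1, and then y* = 588 - 0.161·80.1 = 575.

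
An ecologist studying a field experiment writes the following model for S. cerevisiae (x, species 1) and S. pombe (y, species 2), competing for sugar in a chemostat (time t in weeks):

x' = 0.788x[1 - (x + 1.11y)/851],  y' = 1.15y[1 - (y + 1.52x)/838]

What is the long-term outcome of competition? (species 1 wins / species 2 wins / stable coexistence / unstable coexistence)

unstable coexistence (outcome depends on initial conditions)

Compare the nullcline intercepts: K1/α12 = 851/1.11 = 767 < K2 = 838; K2/α21 = 838/1.52 = 551 < K1 = 851.
Since both are reversed, neither can invade when rare; the interior point is a saddle.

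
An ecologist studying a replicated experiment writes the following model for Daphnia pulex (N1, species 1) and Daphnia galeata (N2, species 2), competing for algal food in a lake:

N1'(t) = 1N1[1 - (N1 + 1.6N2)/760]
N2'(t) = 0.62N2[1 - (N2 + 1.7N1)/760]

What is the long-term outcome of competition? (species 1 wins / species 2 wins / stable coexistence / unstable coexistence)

unstable coexistence (outcome depends on initial conditions)

Compare the nullcline intercepts: K1/α12 = 760/1.6 = 475 < K2 = 760; K2/α21 = 760/1.7 = 447 < K1 = 760.
Since both are reversed, neither can invade when rare; the interior point is a saddle.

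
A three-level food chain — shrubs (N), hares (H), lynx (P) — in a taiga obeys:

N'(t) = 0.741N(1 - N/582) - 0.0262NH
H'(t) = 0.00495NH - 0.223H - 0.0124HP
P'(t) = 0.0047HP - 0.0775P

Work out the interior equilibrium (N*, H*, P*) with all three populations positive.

From dP/dt = 0: 0.0047H* = 0.0775, so H* = 16.5.
From dN/dt = 0: 0.741(1 - N*/582) = 0.0262·16.5, giving N* = 582·(1 - 0.583) = 243.
From dH/dt = 0: 0.00495·243 - 0.223 = 0.0124P*, so P* = 0.978/0.0124 = 78.9.

N* ≈ 243, H* ≈ 16.5, P* ≈ 78.9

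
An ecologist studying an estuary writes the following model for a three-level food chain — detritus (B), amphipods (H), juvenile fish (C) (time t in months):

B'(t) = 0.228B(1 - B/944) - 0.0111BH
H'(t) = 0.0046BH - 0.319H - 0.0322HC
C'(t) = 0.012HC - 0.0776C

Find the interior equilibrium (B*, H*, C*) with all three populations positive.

From dC/dt = 0: 0.012H* = 0.0776, so H* = 6.47.
From dB/dt = 0: 0.228(1 - B*/944) = 0.0111·6.47, giving B* = 944·(1 - 0.315) = 647.
From dH/dt = 0: 0.0046·647 - 0.319 = 0.0322C*, so C* = 2.66/0.0322 = 82.5.

B* ≈ 647, H* ≈ 6.47, C* ≈ 82.5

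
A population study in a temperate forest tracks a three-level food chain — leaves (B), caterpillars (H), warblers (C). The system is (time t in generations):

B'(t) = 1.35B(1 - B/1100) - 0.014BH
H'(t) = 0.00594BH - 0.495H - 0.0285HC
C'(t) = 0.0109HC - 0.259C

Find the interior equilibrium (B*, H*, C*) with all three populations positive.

From dC/dt = 0: 0.0109H* = 0.259, so H* = 23.8.
From dB/dt = 0: 1.35(1 - B*/1100) = 0.014·23.8, giving B* = 1100·(1 - 0.246) = 829.
From dH/dt = 0: 0.00594·829 - 0.495 = 0.0285C*, so C* = 4.43/0.0285 = 155.

B* ≈ 829, H* ≈ 23.8, C* ≈ 155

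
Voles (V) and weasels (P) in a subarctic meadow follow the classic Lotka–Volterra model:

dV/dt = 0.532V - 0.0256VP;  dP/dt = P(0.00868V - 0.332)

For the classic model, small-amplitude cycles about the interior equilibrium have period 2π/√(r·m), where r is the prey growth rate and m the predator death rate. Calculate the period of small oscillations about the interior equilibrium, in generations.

Here r = 0.532 and m = 0.332, so r·m = 0.177.
ω = √0.177 = 0.42 per generation, hence T = 2π/ω ≈ 15 generations.

T ≈ 15 generations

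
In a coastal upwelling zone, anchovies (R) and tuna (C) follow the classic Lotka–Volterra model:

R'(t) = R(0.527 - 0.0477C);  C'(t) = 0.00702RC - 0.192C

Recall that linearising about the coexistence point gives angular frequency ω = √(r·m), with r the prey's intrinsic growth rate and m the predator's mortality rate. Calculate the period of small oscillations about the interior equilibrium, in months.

Here r = 0.527 and m = 0.192, so r·m = 0.101.
ω = √0.101 = 0.318 per month, hence T = 2π/ω ≈ 19.8 months.

T ≈ 19.8 months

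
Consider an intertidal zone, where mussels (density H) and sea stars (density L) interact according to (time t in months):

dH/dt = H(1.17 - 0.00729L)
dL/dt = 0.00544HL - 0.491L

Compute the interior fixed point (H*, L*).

H* ≈ 90.3, L* ≈ 160

Set dL/dt = 0 with L > 0: 0.00544H - 0.491 = 0, so H* = 0.491/0.00544 = 90.3.
Set dH/dt = 0 with H > 0: 1.17 - 0.00729L = 0, so L* = 1.17/0.00729 = 160.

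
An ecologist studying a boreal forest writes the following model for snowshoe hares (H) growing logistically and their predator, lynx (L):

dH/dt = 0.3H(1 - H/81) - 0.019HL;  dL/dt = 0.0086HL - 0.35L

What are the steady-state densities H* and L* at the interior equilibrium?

H* ≈ 40.7, L* ≈ 7.86

From dL/dt = 0 with L > 0: 0.0086H* = 0.35, so H* = 40.7.
Substitute into dH/dt = 0: 0.3(1 - 40.7/81) = 0.019L*.
The bracket is 0.498, giving L* = 0.149/0.019 = 7.86.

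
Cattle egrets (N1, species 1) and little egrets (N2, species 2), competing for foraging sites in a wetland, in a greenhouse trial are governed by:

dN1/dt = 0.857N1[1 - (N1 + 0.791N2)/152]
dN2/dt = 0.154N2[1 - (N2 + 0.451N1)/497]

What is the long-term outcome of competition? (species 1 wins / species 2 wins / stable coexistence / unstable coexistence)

Compare the nullcline intercepts: K1/α12 = 152/0.791 = 192 < K2 = 497; K2/α21 = 497/0.451 = 1100 > K1 = 152.
Since the inequalities point opposite ways, species 2 can invade but species 1 cannot.

species 2 excludes species 1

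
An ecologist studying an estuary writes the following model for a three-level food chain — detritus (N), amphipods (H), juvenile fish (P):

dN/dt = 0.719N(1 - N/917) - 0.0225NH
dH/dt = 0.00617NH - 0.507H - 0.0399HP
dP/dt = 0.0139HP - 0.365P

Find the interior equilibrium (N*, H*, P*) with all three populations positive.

From dP/dt = 0: 0.0139H* = 0.365, so H* = 26.3.
From dN/dt = 0: 0.719(1 - N*/917) = 0.0225·26.3, giving N* = 917·(1 - 0.822) = 163.
From dH/dt = 0: 0.00617·163 - 0.507 = 0.0399P*, so P* = 0.502/0.0399 = 12.6.

N* ≈ 163, H* ≈ 26.3, P* ≈ 12.6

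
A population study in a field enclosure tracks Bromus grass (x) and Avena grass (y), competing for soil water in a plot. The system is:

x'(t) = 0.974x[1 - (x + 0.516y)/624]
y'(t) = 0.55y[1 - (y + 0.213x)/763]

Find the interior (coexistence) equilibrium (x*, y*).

x* ≈ 259, y* ≈ 708

Setting both brackets to zero gives the nullclines x + 0.516y = 624 and 0.213x + y = 763.
Substituting y = 763 - 0.213x into the first: x(1 - 0.516·0.213) = 624 - 0.516·763.
So x* = 230/0.89 = 259, and then y* = 763 - 0.213·259 = 708.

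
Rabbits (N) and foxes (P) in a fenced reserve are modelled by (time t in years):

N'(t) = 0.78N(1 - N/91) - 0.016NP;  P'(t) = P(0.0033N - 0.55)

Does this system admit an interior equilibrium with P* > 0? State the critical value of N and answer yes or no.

Threshold N = 167; K < 167, so no, the predator goes extinct.

The predator equation gives dP/dt > 0 only when N > 0.55/0.0033 = 167.
Without the predator, N → K = 91. Since 91 < 167, the predator cannot invade.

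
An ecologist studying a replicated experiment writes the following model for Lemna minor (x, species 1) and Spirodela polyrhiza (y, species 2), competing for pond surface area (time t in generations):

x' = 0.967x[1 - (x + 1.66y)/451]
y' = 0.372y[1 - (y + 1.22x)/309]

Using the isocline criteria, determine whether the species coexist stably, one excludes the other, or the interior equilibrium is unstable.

unstable coexistence (outcome depends on initial conditions)

Compare the nullcline intercepts: K1/α12 = 451/1.66 = 272 < K2 = 309; K2/α21 = 309/1.22 = 253 < K1 = 451.
Since both are reversed, neither can invade when rare; the interior point is a saddle.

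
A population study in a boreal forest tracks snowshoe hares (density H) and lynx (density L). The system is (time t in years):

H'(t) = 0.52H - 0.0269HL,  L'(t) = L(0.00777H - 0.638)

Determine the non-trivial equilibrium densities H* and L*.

H* ≈ 82.1, L* ≈ 19.3

Set dL/dt = 0 with L > 0: 0.00777H - 0.638 = 0, so H* = 0.638/0.00777 = 82.1.
Set dH/dt = 0 with H > 0: 0.52 - 0.0269L = 0, so L* = 0.52/0.0269 = 19.3.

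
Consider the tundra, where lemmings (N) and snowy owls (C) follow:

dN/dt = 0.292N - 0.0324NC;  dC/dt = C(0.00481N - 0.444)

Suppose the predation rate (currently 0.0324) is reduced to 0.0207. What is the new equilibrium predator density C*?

C* ≈ 14.1

At the interior fixed point, setting dN/dt = 0 with N > 0 fixes C* = (prey growth rate)/(NC coefficient) — independent of the other coefficients.
With the change, C* = 0.292/0.0207 = 14.1; it rises from 9.01.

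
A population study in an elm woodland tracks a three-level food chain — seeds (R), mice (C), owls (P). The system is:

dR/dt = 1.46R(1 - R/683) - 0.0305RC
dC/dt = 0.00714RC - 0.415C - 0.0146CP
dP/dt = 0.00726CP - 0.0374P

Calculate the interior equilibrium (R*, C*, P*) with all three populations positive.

From dP/dt = 0: 0.00726C* = 0.0374, so C* = 5.15.
From dR/dt = 0: 1.46(1 - R*/683) = 0.0305·5.15, giving R* = 683·(1 - 0.108) = 609.
From dC/dt = 0: 0.00714·609 - 0.415 = 0.0146P*, so P* = 3.94/0.0146 = 270.

R* ≈ 609, C* ≈ 5.15, P* ≈ 270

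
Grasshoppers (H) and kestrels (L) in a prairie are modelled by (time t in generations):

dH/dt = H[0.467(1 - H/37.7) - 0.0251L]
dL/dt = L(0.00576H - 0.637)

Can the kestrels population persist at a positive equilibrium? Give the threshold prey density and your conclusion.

Threshold H = 111; K < 111, so no, the predator goes extinct.

The predator equation gives dL/dt > 0 only when H > 0.637/0.00576 = 111.
Without the predator, H → K = 37.7. Since 37.7 < 111, the predator cannot invade.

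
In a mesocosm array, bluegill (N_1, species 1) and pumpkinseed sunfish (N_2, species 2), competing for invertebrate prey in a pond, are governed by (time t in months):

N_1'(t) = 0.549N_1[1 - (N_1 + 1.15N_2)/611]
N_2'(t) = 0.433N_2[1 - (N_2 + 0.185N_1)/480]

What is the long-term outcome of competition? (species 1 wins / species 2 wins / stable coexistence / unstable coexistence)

Compare the nullcline intercepts: K1/α12 = 611/1.15 = 531 > K2 = 480; K2/α21 = 480/0.185 = 2590 > K1 = 611.
Since both inequalities hold, each species can invade when rare, so the interior equilibrium is stable.

stable coexistence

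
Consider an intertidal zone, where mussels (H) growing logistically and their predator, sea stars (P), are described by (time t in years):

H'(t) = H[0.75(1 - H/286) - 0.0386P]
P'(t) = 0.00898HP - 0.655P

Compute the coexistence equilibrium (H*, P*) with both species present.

H* ≈ 72.9, P* ≈ 14.5

From dP/dt = 0 with P > 0: 0.00898H* = 0.655, so H* = 72.9.
Substitute into dH/dt = 0: 0.75(1 - 72.9/286) = 0.0386P*.
The bracket is 0.745, giving P* = 0.559/0.0386 = 14.5.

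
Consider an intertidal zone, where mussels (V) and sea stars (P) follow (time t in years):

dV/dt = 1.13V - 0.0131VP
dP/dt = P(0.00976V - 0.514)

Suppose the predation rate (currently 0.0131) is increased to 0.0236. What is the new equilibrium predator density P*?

At the interior fixed point, setting dV/dt = 0 with V > 0 fixes P* = (prey growth rate)/(VP coefficient) — independent of the other coefficients.
With the change, P* = 1.13/0.0236 = 47.9; it falls from 86.3.

P* ≈ 47.9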